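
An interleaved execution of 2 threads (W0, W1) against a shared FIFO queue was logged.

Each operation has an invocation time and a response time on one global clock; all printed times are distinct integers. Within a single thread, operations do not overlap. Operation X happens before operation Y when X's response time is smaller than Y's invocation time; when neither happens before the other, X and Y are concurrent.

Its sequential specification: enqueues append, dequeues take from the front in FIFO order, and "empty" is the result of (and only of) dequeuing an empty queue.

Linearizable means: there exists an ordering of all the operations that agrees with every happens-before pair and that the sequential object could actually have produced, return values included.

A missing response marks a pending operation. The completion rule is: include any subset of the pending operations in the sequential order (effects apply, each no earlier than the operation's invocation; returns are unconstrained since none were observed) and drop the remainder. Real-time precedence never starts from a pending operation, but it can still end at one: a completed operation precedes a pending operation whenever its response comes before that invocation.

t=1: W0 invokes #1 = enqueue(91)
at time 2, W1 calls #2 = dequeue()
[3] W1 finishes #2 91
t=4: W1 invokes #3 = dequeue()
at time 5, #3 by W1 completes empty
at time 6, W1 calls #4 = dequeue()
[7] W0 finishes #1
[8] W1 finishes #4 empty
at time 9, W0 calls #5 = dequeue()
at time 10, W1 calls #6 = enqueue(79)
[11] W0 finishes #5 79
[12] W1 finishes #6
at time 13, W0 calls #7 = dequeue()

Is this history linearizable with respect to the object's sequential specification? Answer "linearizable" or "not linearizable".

linearizable

witness order: #1, #2, #3, #4, #6, #5
1. #1 enqueue(91), leaving queue <91>
2. #2 dequeue() → 91, leaving queue <>
3. #3 dequeue() → empty, leaving queue <>
4. #4 dequeue() → empty, leaving queue <>
5. #6 enqueue(79), leaving queue <79>
6. #5 dequeue() → 79, leaving queue <>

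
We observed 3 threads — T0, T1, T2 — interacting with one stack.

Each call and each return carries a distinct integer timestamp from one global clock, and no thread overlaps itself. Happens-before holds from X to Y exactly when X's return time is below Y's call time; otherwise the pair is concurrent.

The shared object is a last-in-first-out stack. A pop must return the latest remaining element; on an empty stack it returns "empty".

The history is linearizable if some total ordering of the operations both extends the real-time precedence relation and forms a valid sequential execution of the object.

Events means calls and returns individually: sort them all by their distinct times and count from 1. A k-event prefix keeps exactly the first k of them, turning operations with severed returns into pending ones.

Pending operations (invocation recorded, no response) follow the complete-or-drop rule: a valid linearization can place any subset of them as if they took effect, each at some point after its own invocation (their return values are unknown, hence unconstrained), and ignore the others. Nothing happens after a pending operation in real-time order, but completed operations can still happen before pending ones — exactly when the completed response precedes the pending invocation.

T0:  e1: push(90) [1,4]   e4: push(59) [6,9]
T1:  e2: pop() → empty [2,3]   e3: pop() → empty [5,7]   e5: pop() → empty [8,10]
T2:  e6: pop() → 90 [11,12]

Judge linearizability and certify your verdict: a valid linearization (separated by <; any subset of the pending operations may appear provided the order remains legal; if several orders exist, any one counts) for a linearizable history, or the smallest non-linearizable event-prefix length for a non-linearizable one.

cut after 6 events: linearizable; cut after 7 events (e3 responds, time 7): not linearizable
the 3 completed operations admit 2 real-time orders; each fails the stack replay
include/drop combinations of the 1 pending operation (e4) were all tried; none helps
for example e1, e2, e3 (pending dropped) fails at step 2: e2 pop() → empty is not legal there
for example e2, e1, e3 (pending dropped) fails at step 3: e3 pop() → empty is not legal there

not linearizable — minimal violating prefix: 7 events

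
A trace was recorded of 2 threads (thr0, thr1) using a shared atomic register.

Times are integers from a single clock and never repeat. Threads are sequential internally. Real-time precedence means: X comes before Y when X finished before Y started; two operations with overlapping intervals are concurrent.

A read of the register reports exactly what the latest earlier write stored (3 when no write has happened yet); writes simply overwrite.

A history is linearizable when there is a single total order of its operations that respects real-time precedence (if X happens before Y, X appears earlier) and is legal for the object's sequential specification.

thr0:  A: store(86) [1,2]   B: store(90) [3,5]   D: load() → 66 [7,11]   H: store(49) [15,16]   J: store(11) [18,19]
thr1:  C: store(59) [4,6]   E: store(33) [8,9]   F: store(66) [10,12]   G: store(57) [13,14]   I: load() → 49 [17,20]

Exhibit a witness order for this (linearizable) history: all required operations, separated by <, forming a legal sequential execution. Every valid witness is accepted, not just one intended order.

step 1: A store(86) — value 86
step 2: B store(90) — value 90
step 3: C store(59) — value 59
step 4: E store(33) — value 33
step 5: F store(66) — value 66
step 6: D load() → 66 — value 66
step 7: G store(57) — value 57
step 8: H store(49) — value 49
step 9: I load() → 49 — value 49
step 10: J store(11) — value 11

A < B < C < E < F < D < G < H < I < J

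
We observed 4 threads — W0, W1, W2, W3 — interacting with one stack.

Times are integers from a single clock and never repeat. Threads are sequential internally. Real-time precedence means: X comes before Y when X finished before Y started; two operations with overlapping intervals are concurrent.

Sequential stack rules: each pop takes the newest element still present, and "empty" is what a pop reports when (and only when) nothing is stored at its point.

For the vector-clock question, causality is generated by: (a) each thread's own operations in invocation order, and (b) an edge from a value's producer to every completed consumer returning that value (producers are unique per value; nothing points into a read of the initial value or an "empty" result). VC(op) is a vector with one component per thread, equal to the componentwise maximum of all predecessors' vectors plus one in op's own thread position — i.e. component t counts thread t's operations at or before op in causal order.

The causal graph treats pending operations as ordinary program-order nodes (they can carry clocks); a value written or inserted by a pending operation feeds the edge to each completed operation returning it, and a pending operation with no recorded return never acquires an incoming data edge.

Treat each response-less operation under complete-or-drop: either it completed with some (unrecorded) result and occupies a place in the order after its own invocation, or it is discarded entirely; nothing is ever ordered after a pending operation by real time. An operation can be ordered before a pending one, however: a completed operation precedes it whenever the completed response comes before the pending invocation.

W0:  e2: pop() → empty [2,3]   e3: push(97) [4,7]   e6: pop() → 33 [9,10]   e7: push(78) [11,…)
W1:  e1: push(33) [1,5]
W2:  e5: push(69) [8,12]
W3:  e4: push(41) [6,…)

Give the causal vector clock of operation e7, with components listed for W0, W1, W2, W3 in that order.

(4, 1, 0, 0)

no predecessors for e4 (invoked 6): W3 increments from zero → (0, 0, 0, 1)
no predecessors for e5 (invoked 8): W2 increments from zero → (0, 0, 1, 0)
no predecessors for e1 (invoked 1): W1 increments from zero → (0, 1, 0, 0)
no predecessors for e2 (invoked 2): W0 increments from zero → (1, 0, 0, 0)
e3, invoked 4, takes VC(e2)=(1, 0, 0, 0) under max, adds 1 for W0 → (2, 0, 0, 0)
e6, invoked 9, takes VC(e1)=(0, 1, 0, 0), VC(e3)=(2, 0, 0, 0) under max, adds 1 for W0 → (3, 1, 0, 0)
e7, invoked 11, takes VC(e6)=(3, 1, 0, 0) under max, adds 1 for W0 → (4, 1, 0, 0)
target: VC(e7) = (4, 1, 0, 0)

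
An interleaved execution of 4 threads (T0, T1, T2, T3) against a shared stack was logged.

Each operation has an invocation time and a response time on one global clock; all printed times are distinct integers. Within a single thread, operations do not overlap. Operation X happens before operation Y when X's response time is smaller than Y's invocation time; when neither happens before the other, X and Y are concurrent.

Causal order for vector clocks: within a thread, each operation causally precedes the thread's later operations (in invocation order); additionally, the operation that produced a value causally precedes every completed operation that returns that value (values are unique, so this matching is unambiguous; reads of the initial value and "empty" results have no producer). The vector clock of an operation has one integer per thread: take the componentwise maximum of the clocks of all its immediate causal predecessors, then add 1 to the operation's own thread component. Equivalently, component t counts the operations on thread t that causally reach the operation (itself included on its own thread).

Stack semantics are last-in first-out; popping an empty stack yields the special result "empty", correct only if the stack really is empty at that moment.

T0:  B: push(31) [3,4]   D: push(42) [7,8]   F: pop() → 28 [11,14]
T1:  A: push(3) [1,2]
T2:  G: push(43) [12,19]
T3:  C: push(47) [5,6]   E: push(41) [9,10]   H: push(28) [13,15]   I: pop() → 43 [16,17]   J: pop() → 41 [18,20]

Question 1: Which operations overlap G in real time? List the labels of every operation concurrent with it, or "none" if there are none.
Answer: F, H, I, J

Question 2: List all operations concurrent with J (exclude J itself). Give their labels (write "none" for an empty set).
Answer: G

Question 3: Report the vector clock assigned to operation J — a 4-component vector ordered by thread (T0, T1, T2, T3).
Answer: (0, 0, 1, 5)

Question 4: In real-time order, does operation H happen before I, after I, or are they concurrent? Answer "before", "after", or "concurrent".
Answer: before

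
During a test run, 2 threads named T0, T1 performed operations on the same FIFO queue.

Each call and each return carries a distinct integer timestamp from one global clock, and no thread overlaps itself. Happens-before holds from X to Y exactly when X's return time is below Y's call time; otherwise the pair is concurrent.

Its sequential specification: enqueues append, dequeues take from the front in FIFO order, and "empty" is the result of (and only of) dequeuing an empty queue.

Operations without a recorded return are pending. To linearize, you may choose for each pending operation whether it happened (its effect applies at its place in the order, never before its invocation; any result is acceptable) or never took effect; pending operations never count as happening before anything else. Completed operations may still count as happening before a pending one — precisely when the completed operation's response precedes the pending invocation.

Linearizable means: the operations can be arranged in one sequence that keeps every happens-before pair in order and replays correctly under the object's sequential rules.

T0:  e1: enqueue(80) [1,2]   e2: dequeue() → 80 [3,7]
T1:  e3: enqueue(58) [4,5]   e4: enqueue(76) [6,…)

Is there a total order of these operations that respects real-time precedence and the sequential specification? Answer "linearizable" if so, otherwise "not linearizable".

one valid linearization: e1, e2, e3
after step 1 (e1 enqueue(80)): queue <80>
after step 2 (e2 dequeue() → 80): queue <>
after step 3 (e3 enqueue(58)): queue <58>

linearizable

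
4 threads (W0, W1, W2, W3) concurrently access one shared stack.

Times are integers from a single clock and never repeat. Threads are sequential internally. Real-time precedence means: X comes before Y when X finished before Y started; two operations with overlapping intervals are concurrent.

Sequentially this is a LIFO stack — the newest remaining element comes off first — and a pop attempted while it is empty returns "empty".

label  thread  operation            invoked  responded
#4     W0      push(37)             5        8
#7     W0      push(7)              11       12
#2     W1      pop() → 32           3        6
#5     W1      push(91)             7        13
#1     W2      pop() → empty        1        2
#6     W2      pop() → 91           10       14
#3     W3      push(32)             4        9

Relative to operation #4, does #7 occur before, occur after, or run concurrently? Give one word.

#7 spans [11,12], #4 spans [5,8]
resp(#4)=8 < inv(#7)=11

after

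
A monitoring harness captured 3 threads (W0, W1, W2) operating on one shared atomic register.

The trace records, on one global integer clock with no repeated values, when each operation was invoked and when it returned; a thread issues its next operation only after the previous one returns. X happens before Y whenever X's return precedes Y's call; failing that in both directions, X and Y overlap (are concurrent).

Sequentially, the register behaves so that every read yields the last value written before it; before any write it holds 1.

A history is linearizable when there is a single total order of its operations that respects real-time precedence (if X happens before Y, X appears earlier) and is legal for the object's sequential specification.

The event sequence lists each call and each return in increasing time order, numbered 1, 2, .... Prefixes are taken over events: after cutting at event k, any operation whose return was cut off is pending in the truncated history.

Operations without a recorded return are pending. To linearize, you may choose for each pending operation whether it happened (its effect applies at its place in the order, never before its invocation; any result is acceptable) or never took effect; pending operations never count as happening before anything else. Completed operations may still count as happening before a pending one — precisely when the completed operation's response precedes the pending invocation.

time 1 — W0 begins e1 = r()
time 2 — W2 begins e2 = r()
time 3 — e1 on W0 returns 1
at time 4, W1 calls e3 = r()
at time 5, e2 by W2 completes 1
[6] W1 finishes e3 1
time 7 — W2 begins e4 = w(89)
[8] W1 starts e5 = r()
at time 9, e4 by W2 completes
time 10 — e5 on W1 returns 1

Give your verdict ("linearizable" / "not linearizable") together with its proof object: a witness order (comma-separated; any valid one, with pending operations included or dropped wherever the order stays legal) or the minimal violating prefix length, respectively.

linearizable — witness: e1, e2, e3, e5, e4

step 1: e1 r() → 1 — value 1
step 2: e2 r() → 1 — value 1
step 3: e3 r() → 1 — value 1
step 4: e5 r() → 1 — value 1
step 5: e4 w(89) — value 89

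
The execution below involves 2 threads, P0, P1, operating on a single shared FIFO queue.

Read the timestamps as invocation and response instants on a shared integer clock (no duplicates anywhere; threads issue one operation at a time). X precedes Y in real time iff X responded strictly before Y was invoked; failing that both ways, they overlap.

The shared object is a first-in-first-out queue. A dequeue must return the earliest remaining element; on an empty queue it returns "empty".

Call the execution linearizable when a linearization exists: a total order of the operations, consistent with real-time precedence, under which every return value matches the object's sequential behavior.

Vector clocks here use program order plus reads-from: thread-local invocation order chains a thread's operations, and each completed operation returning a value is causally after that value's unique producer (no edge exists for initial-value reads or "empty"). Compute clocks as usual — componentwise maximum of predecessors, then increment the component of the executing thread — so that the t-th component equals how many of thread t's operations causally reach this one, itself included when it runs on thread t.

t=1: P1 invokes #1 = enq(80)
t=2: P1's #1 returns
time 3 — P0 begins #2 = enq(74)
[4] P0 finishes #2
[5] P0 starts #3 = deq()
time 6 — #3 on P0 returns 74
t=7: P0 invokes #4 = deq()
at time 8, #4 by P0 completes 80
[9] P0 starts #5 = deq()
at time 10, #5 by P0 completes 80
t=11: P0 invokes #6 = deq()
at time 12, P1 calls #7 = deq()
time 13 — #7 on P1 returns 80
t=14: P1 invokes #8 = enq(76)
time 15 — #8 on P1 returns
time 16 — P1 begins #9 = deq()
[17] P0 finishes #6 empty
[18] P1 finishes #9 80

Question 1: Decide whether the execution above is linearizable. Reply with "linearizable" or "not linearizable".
cut after 5 events: linearizable; cut after 6 events (#3 responds, time 6): not linearizable
the sole real-time-consistent order of 3 completed operations fails the FIFO queue replay
take #1, #2, #3: step 3 already fails, because #3 deq() → 74 cannot occur there

not linearizable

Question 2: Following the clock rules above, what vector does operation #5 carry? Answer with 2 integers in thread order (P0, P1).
no predecessors for #1 (invoked 1): P1 increments from zero → (0, 1)
no predecessors for #2 (invoked 3): P0 increments from zero → (1, 0)
#7 (invocation 12): componentwise max over VC(#1)=(0, 1), +1 at P1, giving (0, 2)
#3 (invocation 5): componentwise max over VC(#2)=(1, 0), +1 at P0, giving (2, 0)
#8 (invocation 14): componentwise max over VC(#7)=(0, 2), +1 at P1, giving (0, 3)
#9 (invocation 16): componentwise max over VC(#1)=(0, 1), VC(#8)=(0, 3), +1 at P1, giving (0, 4)
#4 (invocation 7): componentwise max over VC(#1)=(0, 1), VC(#3)=(2, 0), +1 at P0, giving (3, 1)
#5 (invocation 9): componentwise max over VC(#1)=(0, 1), VC(#4)=(3, 1), +1 at P0, giving (4, 1)
#6 (invocation 11): componentwise max over VC(#5)=(4, 1), +1 at P0, giving (5, 1)
target: VC(#5) = (4, 1)

(4, 1)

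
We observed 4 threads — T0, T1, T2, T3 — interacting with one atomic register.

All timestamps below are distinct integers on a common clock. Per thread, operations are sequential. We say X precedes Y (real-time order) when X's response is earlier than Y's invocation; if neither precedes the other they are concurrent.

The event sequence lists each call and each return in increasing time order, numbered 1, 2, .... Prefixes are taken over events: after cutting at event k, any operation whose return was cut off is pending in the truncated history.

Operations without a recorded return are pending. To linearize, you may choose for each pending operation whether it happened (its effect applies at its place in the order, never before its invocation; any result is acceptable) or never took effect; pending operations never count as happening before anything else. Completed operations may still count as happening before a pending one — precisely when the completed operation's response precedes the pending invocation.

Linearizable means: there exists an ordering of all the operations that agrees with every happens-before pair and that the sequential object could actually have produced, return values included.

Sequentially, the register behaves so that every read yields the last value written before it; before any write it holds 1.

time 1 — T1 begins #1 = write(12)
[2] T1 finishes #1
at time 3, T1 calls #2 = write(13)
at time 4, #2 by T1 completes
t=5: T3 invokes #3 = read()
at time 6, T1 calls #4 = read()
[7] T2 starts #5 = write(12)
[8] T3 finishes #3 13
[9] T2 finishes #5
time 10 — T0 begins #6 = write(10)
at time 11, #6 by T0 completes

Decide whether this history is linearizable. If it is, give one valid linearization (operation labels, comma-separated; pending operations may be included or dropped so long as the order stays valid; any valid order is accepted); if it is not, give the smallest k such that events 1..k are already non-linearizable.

step 1: #1 write(12) — value 12
step 2: #2 write(13) — value 13
step 3: #3 read() → 13 — value 13
step 4: #4 read() (pending, included) — value 13
step 5: #5 write(12) — value 12
step 6: #6 write(10) — value 10

linearizable — witness: #1, #2, #3, #4, #5, #6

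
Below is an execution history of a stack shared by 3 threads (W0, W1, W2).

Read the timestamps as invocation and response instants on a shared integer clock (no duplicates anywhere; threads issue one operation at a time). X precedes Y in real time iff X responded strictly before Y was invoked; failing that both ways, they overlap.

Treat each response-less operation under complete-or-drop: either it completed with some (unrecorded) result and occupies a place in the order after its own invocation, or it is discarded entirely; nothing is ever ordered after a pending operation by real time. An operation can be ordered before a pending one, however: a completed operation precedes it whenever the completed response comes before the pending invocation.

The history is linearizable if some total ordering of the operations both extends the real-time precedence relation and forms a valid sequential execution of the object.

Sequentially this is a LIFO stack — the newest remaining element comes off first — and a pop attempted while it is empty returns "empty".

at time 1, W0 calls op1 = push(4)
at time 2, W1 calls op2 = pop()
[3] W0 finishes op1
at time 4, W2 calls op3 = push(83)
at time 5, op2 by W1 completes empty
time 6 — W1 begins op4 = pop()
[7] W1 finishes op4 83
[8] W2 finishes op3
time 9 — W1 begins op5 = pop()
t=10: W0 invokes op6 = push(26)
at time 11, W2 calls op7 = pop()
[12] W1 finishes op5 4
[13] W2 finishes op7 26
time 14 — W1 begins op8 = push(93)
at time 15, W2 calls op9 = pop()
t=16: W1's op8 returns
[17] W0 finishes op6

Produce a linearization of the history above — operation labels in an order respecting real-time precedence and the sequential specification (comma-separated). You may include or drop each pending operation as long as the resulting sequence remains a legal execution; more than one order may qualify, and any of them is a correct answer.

step 1: op2 pop() → empty — stack <>
step 2: op1 push(4) — stack <4>
step 3: op3 push(83) — stack <4,83>
step 4: op4 pop() → 83 — stack <4>
step 5: op5 pop() → 4 — stack <>
step 6: op6 push(26) — stack <26>
step 7: op7 pop() → 26 — stack <>
step 8: op8 push(93) — stack <93>

op2, op1, op3, op4, op5, op6, op7, op8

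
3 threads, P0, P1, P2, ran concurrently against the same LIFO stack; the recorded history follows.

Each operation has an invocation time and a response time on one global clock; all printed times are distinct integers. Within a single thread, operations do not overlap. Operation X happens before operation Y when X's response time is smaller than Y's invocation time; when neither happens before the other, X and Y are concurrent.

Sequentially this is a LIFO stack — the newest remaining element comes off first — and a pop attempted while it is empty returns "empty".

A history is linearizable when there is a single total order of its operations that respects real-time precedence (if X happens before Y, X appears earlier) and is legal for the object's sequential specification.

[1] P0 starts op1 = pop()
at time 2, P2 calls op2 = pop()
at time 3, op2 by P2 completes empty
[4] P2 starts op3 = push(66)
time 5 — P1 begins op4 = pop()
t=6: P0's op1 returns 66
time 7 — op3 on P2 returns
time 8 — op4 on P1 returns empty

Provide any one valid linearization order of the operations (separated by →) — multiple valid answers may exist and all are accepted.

op2 → op3 → op1 → op4

1. op2 pop() → empty, leaving stack <>
2. op3 push(66), leaving stack <66>
3. op1 pop() → 66, leaving stack <>
4. op4 pop() → empty, leaving stack <>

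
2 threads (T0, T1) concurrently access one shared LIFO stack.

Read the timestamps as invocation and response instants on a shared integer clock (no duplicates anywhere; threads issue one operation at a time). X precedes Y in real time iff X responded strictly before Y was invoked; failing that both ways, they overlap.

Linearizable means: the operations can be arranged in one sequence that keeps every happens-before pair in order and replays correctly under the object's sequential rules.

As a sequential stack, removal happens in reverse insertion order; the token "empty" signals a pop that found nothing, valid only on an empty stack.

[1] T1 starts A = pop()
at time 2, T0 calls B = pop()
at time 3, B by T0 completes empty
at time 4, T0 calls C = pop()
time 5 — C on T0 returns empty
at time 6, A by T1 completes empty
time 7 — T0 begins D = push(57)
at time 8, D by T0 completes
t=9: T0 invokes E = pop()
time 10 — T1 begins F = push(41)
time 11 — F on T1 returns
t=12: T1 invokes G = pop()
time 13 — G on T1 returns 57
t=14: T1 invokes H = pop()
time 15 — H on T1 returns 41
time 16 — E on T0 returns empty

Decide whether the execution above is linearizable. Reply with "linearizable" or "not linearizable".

not linearizable

through event 14 a valid linearization exists; event 15 (H responding at time 15) ends that
checked exhaustively: 3 real-time-consistent orders of 7 completed operations, zero legal LIFO stack replays
including or dropping the 1 pending operation (E) in any combination fails
for example A, B, C, D, F, G, H (pending dropped) fails at step 6: G pop() → 57 is not legal there
for example B, A, C, D, F, G, H (pending dropped) fails at step 6: G pop() → 57 is not legal there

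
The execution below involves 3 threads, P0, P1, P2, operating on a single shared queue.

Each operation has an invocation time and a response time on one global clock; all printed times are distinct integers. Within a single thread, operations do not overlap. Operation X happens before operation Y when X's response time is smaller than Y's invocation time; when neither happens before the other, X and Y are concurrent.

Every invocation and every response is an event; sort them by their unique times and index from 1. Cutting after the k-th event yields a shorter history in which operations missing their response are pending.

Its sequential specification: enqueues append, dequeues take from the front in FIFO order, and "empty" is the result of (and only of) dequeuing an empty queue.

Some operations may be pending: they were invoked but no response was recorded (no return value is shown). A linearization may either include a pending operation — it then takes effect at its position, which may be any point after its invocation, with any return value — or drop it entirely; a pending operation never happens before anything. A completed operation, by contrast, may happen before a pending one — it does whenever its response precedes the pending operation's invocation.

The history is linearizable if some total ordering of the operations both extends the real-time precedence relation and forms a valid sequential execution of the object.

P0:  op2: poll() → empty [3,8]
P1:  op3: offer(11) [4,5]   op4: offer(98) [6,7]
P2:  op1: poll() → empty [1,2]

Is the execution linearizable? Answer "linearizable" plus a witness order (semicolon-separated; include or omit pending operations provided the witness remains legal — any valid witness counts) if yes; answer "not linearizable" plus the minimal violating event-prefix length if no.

linearizable — witness: op1; op2; op3; op4

1. op1 poll() → empty, leaving queue <>
2. op2 poll() → empty, leaving queue <>
3. op3 offer(11), leaving queue <11>
4. op4 offer(98), leaving queue <11,98>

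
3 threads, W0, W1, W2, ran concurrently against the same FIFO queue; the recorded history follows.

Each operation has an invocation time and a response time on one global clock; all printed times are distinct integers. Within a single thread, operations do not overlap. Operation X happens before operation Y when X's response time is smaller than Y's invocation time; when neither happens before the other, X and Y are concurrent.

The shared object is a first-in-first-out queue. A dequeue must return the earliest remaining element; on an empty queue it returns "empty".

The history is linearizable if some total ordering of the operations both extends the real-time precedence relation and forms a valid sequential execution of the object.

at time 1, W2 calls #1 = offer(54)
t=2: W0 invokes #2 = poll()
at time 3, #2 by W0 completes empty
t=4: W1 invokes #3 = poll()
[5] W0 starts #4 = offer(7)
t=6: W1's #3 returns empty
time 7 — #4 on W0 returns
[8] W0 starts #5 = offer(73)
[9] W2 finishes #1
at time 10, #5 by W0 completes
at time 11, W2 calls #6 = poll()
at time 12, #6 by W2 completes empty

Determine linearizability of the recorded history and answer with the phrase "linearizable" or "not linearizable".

not linearizable

through event 11 a valid linearization exists; event 12 (#6 responding at time 12) ends that
all 10 real-time-respecting orders fail — 6 completed FIFO queue operations, no legal replay
one such order, #1, #2, #3, #4, #5, #6, breaks at step 2 where #2 poll() → empty is illegal
one such order, #1, #2, #4, #3, #5, #6, breaks at step 2 where #2 poll() → empty is illegal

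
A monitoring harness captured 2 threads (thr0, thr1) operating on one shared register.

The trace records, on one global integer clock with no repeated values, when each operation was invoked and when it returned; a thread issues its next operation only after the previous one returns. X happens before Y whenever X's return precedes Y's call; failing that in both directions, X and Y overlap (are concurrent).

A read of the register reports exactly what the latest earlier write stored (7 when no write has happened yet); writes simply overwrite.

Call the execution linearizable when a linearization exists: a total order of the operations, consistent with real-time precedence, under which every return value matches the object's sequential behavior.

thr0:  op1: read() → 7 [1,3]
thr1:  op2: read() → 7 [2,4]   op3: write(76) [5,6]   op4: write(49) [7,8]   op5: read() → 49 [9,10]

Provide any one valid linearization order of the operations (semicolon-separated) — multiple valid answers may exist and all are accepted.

op1; op2; op3; op4; op5

after step 1 (op1 read() → 7): value 7
after step 2 (op2 read() → 7): value 7
after step 3 (op3 write(76)): value 76
after step 4 (op4 write(49)): value 49
after step 5 (op5 read() → 49): value 49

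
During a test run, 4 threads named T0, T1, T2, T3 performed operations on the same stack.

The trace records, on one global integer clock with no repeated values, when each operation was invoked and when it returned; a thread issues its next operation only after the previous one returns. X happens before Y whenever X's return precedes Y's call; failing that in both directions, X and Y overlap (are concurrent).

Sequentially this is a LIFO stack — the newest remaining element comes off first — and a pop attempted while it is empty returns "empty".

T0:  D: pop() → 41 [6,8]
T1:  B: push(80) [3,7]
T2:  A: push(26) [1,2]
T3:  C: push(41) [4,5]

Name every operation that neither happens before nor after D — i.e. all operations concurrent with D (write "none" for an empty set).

B

D runs from 6 to 8; window-overlapping ops are concurrent
A [1,2]: before
B [3,7]: concurrent
C [4,5]: before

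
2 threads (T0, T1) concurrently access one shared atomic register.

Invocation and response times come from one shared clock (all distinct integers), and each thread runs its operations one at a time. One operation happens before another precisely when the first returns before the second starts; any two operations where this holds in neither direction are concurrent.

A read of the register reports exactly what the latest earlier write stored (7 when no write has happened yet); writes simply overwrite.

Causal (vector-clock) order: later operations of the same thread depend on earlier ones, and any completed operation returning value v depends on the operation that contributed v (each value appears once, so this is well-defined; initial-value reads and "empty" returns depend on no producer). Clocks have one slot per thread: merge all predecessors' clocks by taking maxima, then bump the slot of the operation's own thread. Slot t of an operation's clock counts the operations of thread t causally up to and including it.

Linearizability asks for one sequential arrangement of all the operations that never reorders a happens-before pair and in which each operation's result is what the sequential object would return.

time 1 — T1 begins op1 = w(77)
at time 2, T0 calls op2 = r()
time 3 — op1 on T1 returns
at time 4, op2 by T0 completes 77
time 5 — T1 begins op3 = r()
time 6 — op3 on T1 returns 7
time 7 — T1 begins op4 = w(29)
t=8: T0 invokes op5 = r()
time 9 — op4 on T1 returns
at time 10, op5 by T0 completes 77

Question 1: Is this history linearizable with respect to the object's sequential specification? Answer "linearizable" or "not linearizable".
through event 5 a valid linearization exists; event 6 (op3 responding at time 6) ends that
2 orders of the 3 completed atomic register ops respect real time; none is legal
e.g. op1, op2, op3: illegal at step 3, since op3 r() → 7 cannot apply there
e.g. op2, op1, op3: illegal at step 1, since op2 r() → 77 cannot apply there

not linearizable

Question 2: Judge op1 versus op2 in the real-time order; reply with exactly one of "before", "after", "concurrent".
op1 spans [1,3], op2 spans [2,4]
the intervals overlap in both directions

concurrent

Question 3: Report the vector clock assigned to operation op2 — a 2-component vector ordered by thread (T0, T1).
invoked at 1, op1 has no predecessors; its own T1 bump gives (0, 1)
VC(op3, invoked at 5): max of VC(op1)=(0, 1), then +1 on thread T1 → (0, 2)
VC(op2, invoked at 2): max of VC(op1)=(0, 1), then +1 on thread T0 → (1, 1)
VC(op4, invoked at 7): max of VC(op3)=(0, 2), then +1 on thread T1 → (0, 3)
VC(op5, invoked at 8): max of VC(op1)=(0, 1), VC(op2)=(1, 1), then +1 on thread T0 → (2, 1)
target: VC(op2) = (1, 1)

(1, 1)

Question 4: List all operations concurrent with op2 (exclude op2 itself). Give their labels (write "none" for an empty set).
op2 spans [2,4]; an op avoiding the whole window 2..4 is ordered, any other is concurrent
op1 [1,3]: concurrent
op3 [5,6]: after
op4 [7,9]: after
op5 [8,10]: after

op1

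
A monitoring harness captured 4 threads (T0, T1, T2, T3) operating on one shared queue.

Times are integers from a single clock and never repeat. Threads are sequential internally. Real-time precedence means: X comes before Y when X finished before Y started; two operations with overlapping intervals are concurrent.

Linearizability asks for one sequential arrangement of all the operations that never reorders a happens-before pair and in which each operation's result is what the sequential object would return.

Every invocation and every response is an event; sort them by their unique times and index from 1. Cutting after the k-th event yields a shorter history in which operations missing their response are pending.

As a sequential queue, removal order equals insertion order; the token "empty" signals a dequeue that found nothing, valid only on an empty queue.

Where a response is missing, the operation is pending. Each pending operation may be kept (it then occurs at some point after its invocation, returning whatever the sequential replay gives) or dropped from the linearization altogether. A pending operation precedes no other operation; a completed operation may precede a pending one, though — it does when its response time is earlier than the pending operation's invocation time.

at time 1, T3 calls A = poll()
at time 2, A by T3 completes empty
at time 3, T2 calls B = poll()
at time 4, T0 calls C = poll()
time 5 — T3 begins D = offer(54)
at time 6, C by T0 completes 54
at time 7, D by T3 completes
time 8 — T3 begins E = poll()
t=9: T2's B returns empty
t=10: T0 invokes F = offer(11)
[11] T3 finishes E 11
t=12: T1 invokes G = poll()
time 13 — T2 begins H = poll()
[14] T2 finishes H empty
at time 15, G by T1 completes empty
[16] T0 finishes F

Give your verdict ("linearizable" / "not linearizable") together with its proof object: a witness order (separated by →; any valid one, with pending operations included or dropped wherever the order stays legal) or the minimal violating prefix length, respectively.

after step 1 (A poll() → empty): queue <>
after step 2 (B poll() → empty): queue <>
after step 3 (D offer(54)): queue <54>
after step 4 (C poll() → 54): queue <>
after step 5 (F offer(11)): queue <11>
after step 6 (E poll() → 11): queue <>
after step 7 (G poll() → empty): queue <>
after step 8 (H poll() → empty): queue <>

linearizable — witness: A → B → D → C → F → E → G → H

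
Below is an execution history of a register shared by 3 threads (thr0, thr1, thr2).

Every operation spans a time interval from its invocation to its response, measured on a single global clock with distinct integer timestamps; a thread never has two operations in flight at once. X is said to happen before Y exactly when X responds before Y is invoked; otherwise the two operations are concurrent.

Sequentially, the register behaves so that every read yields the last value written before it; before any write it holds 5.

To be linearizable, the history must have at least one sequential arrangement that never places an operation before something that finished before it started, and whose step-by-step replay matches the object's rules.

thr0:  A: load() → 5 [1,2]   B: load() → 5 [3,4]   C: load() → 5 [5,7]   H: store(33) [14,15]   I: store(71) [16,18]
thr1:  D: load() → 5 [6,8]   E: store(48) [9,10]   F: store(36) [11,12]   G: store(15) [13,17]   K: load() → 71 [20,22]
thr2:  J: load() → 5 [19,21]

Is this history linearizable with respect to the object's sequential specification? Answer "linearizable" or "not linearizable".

not linearizable

cut after 20 events: linearizable; cut after 21 events (J responds, time 21): not linearizable
6 orders of the 10 completed register ops respect real time; none is legal
completion choices over the 1 pending operation (K) were checked; none helps
for example A, B, C, D, E, F, G, H, I, J (pending dropped) fails at step 10: J load() → 5 is not legal there
for example A, B, C, D, E, F, H, G, I, J (pending dropped) fails at step 10: J load() → 5 is not legal there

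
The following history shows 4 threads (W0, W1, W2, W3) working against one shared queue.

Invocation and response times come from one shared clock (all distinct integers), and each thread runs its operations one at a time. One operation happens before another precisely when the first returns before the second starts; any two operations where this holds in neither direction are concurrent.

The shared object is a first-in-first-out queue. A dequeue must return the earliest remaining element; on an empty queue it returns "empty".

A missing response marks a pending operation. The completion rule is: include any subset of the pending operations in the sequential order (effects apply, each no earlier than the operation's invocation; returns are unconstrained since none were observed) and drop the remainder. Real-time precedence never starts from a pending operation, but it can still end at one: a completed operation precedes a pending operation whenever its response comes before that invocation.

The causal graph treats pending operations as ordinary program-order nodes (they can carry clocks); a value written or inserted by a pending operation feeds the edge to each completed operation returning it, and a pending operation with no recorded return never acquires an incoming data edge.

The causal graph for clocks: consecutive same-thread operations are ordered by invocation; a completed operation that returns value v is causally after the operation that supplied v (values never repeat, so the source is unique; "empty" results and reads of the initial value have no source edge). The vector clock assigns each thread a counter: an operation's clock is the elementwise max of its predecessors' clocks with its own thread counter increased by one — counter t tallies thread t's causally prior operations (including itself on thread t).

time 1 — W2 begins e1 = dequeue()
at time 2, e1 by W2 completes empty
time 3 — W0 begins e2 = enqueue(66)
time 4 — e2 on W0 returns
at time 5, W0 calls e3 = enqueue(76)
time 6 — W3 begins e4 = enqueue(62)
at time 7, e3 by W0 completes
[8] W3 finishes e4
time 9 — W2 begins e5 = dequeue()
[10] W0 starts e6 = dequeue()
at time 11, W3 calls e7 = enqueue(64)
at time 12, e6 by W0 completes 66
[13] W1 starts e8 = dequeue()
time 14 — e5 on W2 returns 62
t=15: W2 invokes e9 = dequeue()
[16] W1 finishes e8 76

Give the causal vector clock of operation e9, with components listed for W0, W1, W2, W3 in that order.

VC(e4, invoked at 6): no causal predecessors; +1 on W3 → (0, 0, 0, 1)
VC(e1, invoked at 1): no causal predecessors; +1 on W2 → (0, 0, 1, 0)
VC(e2, invoked at 3): no causal predecessors; +1 on W0 → (1, 0, 0, 0)
from VC(e4)=(0, 0, 0, 1), e7 (invoked 11) maxes components and bumps W3 → (0, 0, 0, 2)
from VC(e2)=(1, 0, 0, 0), e3 (invoked 5) maxes components and bumps W0 → (2, 0, 0, 0)
from VC(e1)=(0, 0, 1, 0), VC(e4)=(0, 0, 0, 1), e5 (invoked 9) maxes components and bumps W2 → (0, 0, 2, 1)
from VC(e3)=(2, 0, 0, 0), e8 (invoked 13) maxes components and bumps W1 → (2, 1, 0, 0)
from VC(e2)=(1, 0, 0, 0), VC(e3)=(2, 0, 0, 0), e6 (invoked 10) maxes components and bumps W0 → (3, 0, 0, 0)
from VC(e5)=(0, 0, 2, 1), e9 (invoked 15) maxes components and bumps W2 → (0, 0, 3, 1)
target: VC(e9) = (0, 0, 3, 1)

(0, 0, 3, 1)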